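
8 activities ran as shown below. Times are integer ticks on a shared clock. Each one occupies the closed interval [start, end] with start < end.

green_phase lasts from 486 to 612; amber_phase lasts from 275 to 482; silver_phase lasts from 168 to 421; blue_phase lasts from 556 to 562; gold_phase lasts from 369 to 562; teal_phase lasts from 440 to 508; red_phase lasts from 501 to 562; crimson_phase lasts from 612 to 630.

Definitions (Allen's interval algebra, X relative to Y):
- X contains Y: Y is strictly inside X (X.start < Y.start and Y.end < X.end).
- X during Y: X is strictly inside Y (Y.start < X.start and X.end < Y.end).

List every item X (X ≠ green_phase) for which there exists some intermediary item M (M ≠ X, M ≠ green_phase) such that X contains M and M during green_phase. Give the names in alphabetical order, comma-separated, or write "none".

Target green_phase = [486, 612].
Intermediaries M with M during green_phase: blue_phase, red_phase.
Via blue_phase — items with X contains blue_phase: none.
Via red_phase — items with X contains red_phase: none.
Union: none.

none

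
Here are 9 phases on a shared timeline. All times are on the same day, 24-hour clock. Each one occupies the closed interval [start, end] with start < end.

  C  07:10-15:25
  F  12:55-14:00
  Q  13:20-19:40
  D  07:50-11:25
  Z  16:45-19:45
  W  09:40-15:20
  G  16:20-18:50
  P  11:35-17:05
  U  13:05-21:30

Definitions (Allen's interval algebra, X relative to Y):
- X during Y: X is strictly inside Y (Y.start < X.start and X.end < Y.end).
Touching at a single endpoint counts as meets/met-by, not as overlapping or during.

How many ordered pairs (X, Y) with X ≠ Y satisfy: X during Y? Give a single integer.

Checking all 72 ordered pairs for relation 'during'; matching pairs in alphabetical order:
(D, C): D during C ✓
(F, C): F during C ✓
(F, P): F during P ✓
(F, W): F during W ✓
(G, Q): G during Q ✓
(G, U): G during U ✓
(Q, U): Q during U ✓
(W, C): W during C ✓
(Z, U): Z during U ✓
Count: 9.

9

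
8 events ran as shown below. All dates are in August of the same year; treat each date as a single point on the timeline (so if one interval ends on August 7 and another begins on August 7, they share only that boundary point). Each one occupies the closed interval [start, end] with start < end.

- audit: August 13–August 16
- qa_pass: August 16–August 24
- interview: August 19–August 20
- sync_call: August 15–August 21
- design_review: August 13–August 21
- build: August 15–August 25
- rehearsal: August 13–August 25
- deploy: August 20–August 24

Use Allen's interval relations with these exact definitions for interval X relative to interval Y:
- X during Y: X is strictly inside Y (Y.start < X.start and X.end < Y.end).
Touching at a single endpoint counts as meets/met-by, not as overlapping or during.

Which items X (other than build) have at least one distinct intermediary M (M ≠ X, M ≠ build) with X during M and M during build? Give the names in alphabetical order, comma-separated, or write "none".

interview

Target build = [August 15, August 25].
Intermediaries M with M during build: deploy, interview, qa_pass.
Via deploy — items with X during deploy: none.
Via interview — items with X during interview: none.
Via qa_pass — items with X during qa_pass: interview.
Union: interview.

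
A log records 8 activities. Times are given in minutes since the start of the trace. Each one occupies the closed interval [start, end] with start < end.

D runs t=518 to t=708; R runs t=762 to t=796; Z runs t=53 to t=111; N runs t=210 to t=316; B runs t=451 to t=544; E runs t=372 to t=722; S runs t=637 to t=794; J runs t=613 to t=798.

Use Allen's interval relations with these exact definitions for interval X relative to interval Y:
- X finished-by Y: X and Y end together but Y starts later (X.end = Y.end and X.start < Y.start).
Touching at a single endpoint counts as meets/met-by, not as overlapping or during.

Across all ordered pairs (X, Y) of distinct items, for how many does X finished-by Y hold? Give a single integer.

Checking all 56 ordered pairs for relation 'finished-by'; matching pairs in alphabetical order:
No pair satisfies it.
Count: 0.

0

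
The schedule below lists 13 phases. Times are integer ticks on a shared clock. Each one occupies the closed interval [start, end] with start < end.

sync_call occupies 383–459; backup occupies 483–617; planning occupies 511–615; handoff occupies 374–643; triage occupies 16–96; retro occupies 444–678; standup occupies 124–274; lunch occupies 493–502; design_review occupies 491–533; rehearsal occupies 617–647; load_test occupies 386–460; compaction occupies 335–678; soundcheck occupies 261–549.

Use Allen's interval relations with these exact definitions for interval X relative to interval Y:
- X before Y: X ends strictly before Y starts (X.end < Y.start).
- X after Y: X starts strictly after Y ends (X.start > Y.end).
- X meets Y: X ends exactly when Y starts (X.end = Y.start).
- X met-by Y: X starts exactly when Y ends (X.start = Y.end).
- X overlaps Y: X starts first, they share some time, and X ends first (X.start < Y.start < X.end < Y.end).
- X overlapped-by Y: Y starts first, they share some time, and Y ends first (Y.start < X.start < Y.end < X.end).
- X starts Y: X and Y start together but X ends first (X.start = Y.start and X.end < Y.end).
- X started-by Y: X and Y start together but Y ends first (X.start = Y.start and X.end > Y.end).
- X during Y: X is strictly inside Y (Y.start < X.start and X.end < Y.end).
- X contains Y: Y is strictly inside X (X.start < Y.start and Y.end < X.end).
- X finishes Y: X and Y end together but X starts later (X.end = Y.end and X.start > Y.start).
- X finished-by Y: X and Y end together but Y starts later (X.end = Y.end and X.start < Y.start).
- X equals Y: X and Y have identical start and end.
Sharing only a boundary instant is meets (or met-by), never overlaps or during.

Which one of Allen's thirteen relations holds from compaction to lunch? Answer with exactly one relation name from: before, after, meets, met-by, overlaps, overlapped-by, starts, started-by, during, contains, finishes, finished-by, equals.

contains

compaction = [335, 678]; lunch = [493, 502].
Compare endpoints: compaction.start < lunch.start, compaction.start < lunch.end, compaction.end > lunch.start, compaction.end > lunch.end.
That pattern is 'contains'.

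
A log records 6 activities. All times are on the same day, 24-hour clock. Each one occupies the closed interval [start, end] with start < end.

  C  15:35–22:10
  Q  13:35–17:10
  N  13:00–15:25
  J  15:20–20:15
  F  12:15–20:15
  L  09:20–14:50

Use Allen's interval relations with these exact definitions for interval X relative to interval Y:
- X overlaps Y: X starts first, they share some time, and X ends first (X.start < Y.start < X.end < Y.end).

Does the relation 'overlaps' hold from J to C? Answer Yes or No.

Yes

J = [15:20, 20:15], C = [15:35, 22:10].
Actual relation of J to C: overlaps.
Asked whether 'overlaps' holds → Yes.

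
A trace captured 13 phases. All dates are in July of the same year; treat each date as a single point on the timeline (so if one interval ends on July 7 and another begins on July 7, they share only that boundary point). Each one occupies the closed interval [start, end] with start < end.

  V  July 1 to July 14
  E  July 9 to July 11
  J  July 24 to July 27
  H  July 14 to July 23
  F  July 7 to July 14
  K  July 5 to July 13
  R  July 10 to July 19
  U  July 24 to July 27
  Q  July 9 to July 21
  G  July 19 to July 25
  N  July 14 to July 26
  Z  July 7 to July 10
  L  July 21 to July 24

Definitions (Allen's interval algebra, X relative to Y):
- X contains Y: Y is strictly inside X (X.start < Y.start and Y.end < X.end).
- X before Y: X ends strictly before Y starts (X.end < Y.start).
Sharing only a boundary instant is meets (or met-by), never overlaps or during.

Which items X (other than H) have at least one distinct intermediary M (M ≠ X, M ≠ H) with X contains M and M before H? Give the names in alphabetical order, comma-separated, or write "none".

Target H = [July 14, July 23].
Intermediaries M with M before H: E, K, Z.
Via E — items with X contains E: F, K, V.
Via K — items with X contains K: V.
Via Z — items with X contains Z: K, V.
Union: F, K, V.

F, K, V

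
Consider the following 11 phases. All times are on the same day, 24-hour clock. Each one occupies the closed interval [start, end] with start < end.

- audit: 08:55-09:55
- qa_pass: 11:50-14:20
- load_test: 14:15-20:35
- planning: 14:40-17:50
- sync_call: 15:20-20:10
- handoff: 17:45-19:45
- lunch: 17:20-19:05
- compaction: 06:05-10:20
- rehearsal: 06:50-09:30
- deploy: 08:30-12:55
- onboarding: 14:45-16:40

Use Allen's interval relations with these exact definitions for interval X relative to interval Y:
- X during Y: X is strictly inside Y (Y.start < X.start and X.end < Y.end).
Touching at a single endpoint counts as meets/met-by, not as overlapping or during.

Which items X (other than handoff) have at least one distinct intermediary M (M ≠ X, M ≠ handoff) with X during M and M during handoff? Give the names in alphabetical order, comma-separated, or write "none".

Target handoff = [17:45, 19:45].
Intermediaries M with M during handoff: none.
Union: none.

none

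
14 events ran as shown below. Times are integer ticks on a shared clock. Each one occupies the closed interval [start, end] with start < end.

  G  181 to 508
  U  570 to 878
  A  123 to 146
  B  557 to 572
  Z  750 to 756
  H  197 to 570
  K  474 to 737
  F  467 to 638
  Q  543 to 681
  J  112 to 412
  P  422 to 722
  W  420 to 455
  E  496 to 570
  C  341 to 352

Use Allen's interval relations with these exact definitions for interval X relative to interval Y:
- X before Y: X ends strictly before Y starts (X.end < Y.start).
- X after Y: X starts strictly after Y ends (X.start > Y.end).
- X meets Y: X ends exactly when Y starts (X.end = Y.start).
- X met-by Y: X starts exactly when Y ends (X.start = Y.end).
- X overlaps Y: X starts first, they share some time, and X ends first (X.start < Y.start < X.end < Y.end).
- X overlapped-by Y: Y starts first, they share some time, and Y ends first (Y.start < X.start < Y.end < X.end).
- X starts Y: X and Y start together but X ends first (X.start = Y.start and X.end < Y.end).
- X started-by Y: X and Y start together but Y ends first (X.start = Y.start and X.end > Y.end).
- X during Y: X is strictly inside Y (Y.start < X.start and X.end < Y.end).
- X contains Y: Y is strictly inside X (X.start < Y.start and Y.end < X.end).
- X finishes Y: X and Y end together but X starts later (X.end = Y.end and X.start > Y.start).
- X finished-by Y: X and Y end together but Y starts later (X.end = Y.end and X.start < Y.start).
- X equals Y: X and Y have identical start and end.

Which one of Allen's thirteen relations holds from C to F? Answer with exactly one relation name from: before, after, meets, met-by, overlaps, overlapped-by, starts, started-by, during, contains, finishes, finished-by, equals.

C = [341, 352]; F = [467, 638].
Compare endpoints: C.start < F.start, C.start < F.end, C.end < F.start, C.end < F.end.
That pattern is 'before'.

before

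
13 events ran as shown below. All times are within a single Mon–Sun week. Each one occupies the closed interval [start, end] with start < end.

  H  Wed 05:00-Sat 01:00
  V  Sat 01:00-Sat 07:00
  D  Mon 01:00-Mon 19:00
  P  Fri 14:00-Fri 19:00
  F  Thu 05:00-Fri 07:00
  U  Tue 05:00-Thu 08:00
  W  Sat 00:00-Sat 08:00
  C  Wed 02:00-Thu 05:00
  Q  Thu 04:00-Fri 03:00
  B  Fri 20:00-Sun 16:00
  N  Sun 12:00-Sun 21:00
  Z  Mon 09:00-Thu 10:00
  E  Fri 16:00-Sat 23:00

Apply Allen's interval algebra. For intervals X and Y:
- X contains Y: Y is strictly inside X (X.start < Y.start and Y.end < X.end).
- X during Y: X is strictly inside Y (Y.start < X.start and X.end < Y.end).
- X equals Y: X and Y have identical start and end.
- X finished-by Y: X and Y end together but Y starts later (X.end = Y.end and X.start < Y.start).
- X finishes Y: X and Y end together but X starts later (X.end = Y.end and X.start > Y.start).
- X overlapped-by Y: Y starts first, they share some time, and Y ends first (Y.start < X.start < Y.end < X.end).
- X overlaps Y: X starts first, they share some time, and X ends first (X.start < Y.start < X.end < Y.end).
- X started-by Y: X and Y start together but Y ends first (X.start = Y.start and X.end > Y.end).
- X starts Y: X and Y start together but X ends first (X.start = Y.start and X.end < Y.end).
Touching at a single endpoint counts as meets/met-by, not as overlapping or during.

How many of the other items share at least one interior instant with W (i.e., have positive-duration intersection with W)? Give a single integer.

4

Target W = [Sat 00:00, Sat 08:00].
B [Fri 20:00, Sun 16:00] → contains → counts.
C [Wed 02:00, Thu 05:00] → before → no.
D [Mon 01:00, Mon 19:00] → before → no.
E [Fri 16:00, Sat 23:00] → contains → counts.
F [Thu 05:00, Fri 07:00] → before → no.
H [Wed 05:00, Sat 01:00] → overlaps → counts.
N [Sun 12:00, Sun 21:00] → after → no.
P [Fri 14:00, Fri 19:00] → before → no.
Q [Thu 04:00, Fri 03:00] → before → no.
U [Tue 05:00, Thu 08:00] → before → no.
V [Sat 01:00, Sat 07:00] → during → counts.
Z [Mon 09:00, Thu 10:00] → before → no.
Total: 4.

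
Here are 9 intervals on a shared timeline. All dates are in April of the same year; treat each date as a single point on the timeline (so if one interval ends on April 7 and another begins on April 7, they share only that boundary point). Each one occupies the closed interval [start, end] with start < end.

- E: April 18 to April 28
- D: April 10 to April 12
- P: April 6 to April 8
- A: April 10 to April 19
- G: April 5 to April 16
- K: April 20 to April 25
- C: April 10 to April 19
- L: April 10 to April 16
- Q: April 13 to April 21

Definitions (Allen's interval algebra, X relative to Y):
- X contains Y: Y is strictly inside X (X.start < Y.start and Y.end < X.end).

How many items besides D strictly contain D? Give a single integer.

Target D = [April 10, April 12].
A [April 10, April 19] → started-by → no.
C [April 10, April 19] → started-by → no.
E [April 18, April 28] → after → no.
G [April 5, April 16] → contains → counts.
K [April 20, April 25] → after → no.
L [April 10, April 16] → started-by → no.
P [April 6, April 8] → before → no.
Q [April 13, April 21] → after → no.
Total: 1.

1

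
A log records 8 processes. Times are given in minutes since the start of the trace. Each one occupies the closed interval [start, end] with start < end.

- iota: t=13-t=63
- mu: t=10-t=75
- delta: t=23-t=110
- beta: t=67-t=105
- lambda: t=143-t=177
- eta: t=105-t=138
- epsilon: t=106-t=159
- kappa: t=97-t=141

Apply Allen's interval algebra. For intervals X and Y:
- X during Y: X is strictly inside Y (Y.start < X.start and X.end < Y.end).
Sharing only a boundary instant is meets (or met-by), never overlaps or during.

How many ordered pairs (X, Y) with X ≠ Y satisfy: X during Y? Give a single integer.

3

Checking all 56 ordered pairs for relation 'during'; matching pairs in alphabetical order:
(beta, delta): beta during delta ✓
(eta, kappa): eta during kappa ✓
(iota, mu): iota during mu ✓
Count: 3.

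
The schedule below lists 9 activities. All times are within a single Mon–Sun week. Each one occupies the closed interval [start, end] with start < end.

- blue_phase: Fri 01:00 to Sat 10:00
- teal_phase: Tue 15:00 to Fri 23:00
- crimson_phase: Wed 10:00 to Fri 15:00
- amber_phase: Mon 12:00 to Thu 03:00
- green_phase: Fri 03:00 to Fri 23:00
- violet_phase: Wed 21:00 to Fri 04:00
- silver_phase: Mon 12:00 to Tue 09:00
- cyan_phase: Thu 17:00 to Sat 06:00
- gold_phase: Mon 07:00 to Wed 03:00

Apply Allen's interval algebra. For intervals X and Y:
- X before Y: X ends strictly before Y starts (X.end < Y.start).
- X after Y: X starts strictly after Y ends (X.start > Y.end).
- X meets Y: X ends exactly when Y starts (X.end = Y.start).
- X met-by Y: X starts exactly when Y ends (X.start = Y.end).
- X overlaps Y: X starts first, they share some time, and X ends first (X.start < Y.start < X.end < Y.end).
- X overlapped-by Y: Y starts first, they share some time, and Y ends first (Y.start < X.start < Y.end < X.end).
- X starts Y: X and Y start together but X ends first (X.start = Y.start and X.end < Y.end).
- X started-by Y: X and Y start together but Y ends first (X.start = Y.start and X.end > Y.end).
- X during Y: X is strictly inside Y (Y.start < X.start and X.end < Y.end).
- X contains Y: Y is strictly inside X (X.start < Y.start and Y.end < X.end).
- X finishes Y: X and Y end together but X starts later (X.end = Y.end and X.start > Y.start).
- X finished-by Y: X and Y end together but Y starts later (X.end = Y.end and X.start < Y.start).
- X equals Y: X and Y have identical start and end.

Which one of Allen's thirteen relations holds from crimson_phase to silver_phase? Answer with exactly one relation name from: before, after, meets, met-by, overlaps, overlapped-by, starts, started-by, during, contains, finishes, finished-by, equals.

after

crimson_phase = [Wed 10:00, Fri 15:00]; silver_phase = [Mon 12:00, Tue 09:00].
Compare endpoints: crimson_phase.start > silver_phase.start, crimson_phase.start > silver_phase.end, crimson_phase.end > silver_phase.start, crimson_phase.end > silver_phase.end.
That pattern is 'after'.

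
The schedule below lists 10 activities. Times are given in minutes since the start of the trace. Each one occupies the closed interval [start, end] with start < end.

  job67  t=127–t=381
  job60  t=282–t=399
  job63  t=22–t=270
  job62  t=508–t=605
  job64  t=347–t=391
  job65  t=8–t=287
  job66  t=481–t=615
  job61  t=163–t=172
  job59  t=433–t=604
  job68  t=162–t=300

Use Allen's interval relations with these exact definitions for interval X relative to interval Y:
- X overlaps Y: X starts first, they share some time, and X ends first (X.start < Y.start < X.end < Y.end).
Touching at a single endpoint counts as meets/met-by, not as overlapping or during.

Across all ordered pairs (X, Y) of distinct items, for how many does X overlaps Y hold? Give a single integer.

Checking all 90 ordered pairs for relation 'overlaps'; matching pairs in alphabetical order:
(job59, job62): job59 overlaps job62 ✓
(job59, job66): job59 overlaps job66 ✓
(job63, job67): job63 overlaps job67 ✓
(job63, job68): job63 overlaps job68 ✓
(job65, job60): job65 overlaps job60 ✓
(job65, job67): job65 overlaps job67 ✓
(job65, job68): job65 overlaps job68 ✓
(job67, job60): job67 overlaps job60 ✓
(job67, job64): job67 overlaps job64 ✓
(job68, job60): job68 overlaps job60 ✓
Count: 10.

10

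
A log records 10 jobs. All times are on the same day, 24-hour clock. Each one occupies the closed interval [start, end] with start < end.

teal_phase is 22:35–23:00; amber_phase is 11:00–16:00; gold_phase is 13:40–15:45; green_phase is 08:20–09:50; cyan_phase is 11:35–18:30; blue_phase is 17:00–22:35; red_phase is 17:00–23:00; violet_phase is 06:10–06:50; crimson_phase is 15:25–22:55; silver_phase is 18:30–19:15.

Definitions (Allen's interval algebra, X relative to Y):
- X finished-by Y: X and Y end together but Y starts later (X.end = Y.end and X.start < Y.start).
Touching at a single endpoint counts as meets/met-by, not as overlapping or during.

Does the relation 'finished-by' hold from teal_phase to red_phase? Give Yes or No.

teal_phase = [22:35, 23:00], red_phase = [17:00, 23:00].
Actual relation of teal_phase to red_phase: finishes.
Asked whether 'finished-by' holds → No.

No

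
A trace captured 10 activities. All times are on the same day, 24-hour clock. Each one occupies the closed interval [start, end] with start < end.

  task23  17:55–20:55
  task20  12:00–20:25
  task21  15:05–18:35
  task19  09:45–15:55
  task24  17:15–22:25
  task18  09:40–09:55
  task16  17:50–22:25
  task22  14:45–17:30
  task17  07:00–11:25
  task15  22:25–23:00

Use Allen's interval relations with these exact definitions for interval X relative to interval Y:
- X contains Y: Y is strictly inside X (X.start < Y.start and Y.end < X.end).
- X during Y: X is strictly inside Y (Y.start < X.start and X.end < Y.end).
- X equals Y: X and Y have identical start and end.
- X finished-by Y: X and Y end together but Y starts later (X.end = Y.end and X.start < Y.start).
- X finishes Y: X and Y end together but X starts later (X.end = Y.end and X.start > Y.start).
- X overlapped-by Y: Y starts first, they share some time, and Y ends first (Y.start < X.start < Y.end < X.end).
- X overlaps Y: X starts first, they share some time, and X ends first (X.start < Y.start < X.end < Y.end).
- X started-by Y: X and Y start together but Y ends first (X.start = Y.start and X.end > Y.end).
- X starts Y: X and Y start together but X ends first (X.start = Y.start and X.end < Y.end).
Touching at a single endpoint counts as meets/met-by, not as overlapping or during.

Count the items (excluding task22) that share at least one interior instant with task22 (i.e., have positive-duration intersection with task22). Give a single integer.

Target task22 = [14:45, 17:30].
task15 [22:25, 23:00] → after → no.
task16 [17:50, 22:25] → after → no.
task17 [07:00, 11:25] → before → no.
task18 [09:40, 09:55] → before → no.
task19 [09:45, 15:55] → overlaps → counts.
task20 [12:00, 20:25] → contains → counts.
task21 [15:05, 18:35] → overlapped-by → counts.
task23 [17:55, 20:55] → after → no.
task24 [17:15, 22:25] → overlapped-by → counts.
Total: 4.

4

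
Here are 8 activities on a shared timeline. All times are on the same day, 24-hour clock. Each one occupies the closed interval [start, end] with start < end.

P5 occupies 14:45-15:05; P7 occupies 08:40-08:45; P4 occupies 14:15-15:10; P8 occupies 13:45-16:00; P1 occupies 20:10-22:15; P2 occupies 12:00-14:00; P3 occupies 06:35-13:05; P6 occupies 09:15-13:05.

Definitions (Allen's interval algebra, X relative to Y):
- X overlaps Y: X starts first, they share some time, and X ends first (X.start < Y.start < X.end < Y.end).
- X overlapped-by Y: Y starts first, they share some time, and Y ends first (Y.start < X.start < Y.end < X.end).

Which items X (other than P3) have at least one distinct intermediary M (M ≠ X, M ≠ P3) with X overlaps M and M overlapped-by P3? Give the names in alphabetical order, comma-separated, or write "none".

P6

Target P3 = [06:35, 13:05].
Intermediaries M with M overlapped-by P3: P2.
Via P2 — items with X overlaps P2: P6.
Union: P6.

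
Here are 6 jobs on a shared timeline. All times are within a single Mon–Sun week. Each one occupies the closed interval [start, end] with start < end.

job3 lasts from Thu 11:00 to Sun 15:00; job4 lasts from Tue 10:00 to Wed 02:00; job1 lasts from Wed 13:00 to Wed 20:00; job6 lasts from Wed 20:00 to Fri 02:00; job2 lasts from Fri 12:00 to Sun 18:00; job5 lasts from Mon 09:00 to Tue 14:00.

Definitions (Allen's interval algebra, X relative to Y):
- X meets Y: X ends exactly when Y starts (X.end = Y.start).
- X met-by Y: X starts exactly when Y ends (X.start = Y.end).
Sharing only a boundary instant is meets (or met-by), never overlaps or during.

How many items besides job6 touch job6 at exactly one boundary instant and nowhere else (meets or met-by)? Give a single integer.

1

Target job6 = [Wed 20:00, Fri 02:00].
job1 [Wed 13:00, Wed 20:00] → meets → counts.
job2 [Fri 12:00, Sun 18:00] → after → no.
job3 [Thu 11:00, Sun 15:00] → overlapped-by → no.
job4 [Tue 10:00, Wed 02:00] → before → no.
job5 [Mon 09:00, Tue 14:00] → before → no.
Total: 1.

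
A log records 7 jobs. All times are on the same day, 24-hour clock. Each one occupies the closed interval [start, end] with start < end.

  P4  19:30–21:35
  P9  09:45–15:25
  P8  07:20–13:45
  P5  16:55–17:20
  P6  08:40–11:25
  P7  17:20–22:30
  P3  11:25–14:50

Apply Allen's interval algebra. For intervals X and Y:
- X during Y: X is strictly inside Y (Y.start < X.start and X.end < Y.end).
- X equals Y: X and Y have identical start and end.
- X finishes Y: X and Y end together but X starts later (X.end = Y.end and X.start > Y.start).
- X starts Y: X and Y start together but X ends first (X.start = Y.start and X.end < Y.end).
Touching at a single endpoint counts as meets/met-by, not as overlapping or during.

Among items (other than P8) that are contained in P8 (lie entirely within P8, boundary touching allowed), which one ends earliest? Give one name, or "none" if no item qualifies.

Target P8 = [07:20, 13:45].
P3 [11:25, 14:50] → overlapped-by → excluded.
P4 [19:30, 21:35] → after → excluded.
P5 [16:55, 17:20] → after → excluded.
P6 [08:40, 11:25] → during → candidate.
P7 [17:20, 22:30] → after → excluded.
P9 [09:45, 15:25] → overlapped-by → excluded.
Among candidates, earliest end is 11:25 → P6.

P6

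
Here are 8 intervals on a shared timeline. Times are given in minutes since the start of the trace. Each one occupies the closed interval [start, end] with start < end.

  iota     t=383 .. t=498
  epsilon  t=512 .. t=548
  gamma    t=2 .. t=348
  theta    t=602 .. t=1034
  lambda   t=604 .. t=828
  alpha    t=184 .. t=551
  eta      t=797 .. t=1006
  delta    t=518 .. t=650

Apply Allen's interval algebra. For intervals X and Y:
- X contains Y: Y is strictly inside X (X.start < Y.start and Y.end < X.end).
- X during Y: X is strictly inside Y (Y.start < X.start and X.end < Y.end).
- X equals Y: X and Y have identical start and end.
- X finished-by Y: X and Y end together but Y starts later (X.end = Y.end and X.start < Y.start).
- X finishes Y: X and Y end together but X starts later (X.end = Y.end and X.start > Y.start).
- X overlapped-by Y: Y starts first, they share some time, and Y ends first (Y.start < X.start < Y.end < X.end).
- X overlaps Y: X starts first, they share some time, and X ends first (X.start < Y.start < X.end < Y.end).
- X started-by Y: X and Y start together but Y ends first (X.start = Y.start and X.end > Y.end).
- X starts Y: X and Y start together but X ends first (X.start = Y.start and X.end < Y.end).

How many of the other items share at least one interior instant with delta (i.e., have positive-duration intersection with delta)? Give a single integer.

Target delta = [t=518, t=650].
alpha [t=184, t=551] → overlaps → counts.
epsilon [t=512, t=548] → overlaps → counts.
eta [t=797, t=1006] → after → no.
gamma [t=2, t=348] → before → no.
iota [t=383, t=498] → before → no.
lambda [t=604, t=828] → overlapped-by → counts.
theta [t=602, t=1034] → overlapped-by → counts.
Total: 4.

4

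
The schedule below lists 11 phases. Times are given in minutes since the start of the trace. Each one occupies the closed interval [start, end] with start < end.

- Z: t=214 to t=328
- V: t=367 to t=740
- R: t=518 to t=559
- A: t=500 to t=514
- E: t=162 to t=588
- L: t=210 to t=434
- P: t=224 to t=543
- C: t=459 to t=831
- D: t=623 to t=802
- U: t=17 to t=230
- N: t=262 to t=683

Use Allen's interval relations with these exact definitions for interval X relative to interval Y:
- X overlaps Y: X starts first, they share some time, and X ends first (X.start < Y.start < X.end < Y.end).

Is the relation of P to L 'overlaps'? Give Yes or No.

P = [t=224, t=543], L = [t=210, t=434].
Actual relation of P to L: overlapped-by.
Asked whether 'overlaps' holds → No.

No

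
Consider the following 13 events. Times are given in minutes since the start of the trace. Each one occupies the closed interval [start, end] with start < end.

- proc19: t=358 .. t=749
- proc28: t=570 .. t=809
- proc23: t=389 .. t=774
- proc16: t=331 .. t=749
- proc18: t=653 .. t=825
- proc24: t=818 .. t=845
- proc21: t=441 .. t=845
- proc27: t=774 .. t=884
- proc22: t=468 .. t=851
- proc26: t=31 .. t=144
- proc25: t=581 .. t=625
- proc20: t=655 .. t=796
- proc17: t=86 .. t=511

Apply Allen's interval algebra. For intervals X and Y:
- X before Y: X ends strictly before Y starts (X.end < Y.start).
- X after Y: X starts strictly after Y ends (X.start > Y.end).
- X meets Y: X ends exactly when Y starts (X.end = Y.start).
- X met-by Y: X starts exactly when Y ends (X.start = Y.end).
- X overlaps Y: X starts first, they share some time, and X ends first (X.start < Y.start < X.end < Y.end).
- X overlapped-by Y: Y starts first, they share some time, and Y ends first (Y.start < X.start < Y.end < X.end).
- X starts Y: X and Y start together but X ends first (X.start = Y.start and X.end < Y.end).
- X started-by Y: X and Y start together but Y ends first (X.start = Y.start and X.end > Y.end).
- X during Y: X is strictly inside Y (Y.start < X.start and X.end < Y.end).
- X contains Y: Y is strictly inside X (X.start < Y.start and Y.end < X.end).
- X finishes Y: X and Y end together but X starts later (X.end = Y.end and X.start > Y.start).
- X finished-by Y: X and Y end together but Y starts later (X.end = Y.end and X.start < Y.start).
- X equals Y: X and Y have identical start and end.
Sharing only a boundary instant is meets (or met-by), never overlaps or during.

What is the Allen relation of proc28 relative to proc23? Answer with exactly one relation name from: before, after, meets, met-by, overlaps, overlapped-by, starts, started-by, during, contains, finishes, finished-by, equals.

overlapped-by

proc28 = [t=570, t=809]; proc23 = [t=389, t=774].
Compare endpoints: proc28.start > proc23.start, proc28.start < proc23.end, proc28.end > proc23.start, proc28.end > proc23.end.
That pattern is 'overlapped-by'.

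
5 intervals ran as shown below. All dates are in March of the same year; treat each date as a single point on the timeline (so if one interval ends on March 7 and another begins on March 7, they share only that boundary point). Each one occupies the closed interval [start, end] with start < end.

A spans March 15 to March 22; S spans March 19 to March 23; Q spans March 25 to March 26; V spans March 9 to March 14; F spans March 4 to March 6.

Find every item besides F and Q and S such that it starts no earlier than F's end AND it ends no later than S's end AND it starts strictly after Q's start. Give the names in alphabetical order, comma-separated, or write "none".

none

Conditions: its start is no earlier than F's end (X.start >= March 6) AND its end is no later than S's end (X.end <= March 23) AND its start is strictly after Q's start (X.start > March 25).
A: start March 15 >= March 6? ✓; end March 22 <= March 23? ✓; start March 15 > March 25? ✗ → no.
V: start March 9 >= March 6? ✓; end March 14 <= March 23? ✓; start March 9 > March 25? ✗ → no.
Result: none.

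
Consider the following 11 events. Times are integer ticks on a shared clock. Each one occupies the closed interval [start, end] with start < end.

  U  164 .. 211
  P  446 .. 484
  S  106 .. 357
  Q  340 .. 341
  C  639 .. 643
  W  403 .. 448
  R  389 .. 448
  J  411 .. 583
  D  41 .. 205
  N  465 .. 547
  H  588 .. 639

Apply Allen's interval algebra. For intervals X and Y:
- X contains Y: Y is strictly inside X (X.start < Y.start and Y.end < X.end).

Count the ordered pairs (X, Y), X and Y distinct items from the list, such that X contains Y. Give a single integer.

4

Checking all 110 ordered pairs for relation 'contains'; matching pairs in alphabetical order:
(J, N): J contains N ✓
(J, P): J contains P ✓
(S, Q): S contains Q ✓
(S, U): S contains U ✓
Count: 4.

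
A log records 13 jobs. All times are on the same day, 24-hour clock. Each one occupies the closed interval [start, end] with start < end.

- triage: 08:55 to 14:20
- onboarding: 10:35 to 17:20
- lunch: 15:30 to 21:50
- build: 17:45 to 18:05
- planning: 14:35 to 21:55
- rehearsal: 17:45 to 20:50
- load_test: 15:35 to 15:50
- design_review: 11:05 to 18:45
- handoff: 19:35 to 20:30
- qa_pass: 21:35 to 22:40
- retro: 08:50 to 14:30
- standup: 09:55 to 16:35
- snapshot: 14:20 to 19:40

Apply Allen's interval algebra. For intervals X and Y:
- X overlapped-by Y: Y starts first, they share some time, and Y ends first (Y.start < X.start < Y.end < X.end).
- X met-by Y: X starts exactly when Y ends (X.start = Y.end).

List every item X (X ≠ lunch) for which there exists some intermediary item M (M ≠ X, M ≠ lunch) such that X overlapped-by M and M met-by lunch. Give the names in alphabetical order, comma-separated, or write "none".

none

Target lunch = [15:30, 21:50].
Intermediaries M with M met-by lunch: none.
Union: none.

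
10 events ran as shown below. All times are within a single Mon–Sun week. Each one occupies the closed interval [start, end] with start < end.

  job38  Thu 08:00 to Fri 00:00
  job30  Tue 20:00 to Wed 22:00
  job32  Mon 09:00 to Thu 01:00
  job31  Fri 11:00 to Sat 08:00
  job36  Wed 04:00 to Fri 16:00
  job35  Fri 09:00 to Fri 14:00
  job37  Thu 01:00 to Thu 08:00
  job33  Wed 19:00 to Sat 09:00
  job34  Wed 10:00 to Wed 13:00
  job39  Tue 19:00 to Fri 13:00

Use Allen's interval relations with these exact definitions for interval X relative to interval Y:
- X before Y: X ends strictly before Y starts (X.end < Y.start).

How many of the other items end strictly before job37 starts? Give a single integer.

Target job37 = [Thu 01:00, Thu 08:00].
job30 [Tue 20:00, Wed 22:00] → before → counts.
job31 [Fri 11:00, Sat 08:00] → after → no.
job32 [Mon 09:00, Thu 01:00] → meets → no.
job33 [Wed 19:00, Sat 09:00] → contains → no.
job34 [Wed 10:00, Wed 13:00] → before → counts.
job35 [Fri 09:00, Fri 14:00] → after → no.
job36 [Wed 04:00, Fri 16:00] → contains → no.
job38 [Thu 08:00, Fri 00:00] → met-by → no.
job39 [Tue 19:00, Fri 13:00] → contains → no.
Total: 2.

2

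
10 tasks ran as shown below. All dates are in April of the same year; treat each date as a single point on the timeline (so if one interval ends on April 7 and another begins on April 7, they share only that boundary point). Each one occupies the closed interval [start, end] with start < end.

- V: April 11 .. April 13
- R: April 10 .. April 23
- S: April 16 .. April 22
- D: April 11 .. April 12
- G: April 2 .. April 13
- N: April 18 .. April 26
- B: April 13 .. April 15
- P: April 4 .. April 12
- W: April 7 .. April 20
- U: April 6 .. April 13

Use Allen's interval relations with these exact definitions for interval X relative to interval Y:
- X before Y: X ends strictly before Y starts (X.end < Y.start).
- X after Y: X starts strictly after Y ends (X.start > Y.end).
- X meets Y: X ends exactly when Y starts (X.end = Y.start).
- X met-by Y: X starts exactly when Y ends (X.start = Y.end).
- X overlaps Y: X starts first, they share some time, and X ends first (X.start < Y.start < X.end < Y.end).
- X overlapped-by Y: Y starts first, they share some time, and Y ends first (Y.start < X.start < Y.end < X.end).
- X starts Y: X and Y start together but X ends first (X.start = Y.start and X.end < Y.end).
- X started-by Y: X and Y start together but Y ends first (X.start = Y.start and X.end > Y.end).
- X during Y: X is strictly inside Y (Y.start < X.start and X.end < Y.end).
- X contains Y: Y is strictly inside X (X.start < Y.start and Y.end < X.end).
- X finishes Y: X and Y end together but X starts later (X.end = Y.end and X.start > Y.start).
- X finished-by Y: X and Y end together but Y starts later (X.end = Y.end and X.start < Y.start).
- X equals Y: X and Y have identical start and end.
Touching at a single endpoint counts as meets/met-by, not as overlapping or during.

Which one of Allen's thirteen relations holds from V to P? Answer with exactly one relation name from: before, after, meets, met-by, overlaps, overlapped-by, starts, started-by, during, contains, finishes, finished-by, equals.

overlapped-by

V = [April 11, April 13]; P = [April 4, April 12].
Compare endpoints: V.start > P.start, V.start < P.end, V.end > P.start, V.end > P.end.
That pattern is 'overlapped-by'.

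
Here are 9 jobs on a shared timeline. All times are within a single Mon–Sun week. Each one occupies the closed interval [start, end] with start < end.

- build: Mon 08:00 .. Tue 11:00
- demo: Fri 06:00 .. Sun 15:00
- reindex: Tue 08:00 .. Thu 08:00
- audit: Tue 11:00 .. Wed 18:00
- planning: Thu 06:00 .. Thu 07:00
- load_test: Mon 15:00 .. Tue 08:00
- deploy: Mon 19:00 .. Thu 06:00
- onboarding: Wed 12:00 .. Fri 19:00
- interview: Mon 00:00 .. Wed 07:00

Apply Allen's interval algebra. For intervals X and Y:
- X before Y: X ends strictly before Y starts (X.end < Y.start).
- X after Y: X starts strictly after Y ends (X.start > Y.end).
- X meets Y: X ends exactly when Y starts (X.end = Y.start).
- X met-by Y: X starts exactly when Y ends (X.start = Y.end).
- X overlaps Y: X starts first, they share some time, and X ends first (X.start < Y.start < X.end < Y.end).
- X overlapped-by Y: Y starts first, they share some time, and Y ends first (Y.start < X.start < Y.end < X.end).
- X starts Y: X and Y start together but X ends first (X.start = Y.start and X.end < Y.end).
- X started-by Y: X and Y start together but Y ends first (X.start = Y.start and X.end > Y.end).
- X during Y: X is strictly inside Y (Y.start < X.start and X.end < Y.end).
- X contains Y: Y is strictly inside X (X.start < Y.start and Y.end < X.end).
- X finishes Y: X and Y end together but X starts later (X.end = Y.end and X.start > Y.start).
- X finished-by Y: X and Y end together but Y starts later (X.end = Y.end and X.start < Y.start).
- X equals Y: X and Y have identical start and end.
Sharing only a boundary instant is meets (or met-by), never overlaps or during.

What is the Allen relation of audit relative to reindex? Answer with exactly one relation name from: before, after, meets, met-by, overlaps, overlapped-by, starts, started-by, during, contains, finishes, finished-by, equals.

during

audit = [Tue 11:00, Wed 18:00]; reindex = [Tue 08:00, Thu 08:00].
Compare endpoints: audit.start > reindex.start, audit.start < reindex.end, audit.end > reindex.start, audit.end < reindex.end.
That pattern is 'during'.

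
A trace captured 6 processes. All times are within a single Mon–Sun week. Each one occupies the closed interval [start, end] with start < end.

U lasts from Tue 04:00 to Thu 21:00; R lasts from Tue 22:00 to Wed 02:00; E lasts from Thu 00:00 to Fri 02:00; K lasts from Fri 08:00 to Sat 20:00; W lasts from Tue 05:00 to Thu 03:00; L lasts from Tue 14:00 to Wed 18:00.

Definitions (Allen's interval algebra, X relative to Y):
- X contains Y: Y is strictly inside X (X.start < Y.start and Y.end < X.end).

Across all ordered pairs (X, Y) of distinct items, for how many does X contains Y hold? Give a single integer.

Checking all 30 ordered pairs for relation 'contains'; matching pairs in alphabetical order:
(L, R): L contains R ✓
(U, L): U contains L ✓
(U, R): U contains R ✓
(U, W): U contains W ✓
(W, L): W contains L ✓
(W, R): W contains R ✓
Count: 6.

6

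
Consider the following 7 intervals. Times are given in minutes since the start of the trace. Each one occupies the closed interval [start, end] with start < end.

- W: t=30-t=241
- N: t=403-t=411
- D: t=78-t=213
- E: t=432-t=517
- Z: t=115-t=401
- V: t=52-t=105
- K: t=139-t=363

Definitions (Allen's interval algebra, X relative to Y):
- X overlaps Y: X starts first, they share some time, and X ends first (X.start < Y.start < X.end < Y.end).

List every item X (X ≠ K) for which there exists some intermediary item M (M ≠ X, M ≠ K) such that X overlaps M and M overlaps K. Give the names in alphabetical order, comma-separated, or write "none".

V

Target K = [t=139, t=363].
Intermediaries M with M overlaps K: D, W.
Via D — items with X overlaps D: V.
Via W — items with X overlaps W: none.
Union: V.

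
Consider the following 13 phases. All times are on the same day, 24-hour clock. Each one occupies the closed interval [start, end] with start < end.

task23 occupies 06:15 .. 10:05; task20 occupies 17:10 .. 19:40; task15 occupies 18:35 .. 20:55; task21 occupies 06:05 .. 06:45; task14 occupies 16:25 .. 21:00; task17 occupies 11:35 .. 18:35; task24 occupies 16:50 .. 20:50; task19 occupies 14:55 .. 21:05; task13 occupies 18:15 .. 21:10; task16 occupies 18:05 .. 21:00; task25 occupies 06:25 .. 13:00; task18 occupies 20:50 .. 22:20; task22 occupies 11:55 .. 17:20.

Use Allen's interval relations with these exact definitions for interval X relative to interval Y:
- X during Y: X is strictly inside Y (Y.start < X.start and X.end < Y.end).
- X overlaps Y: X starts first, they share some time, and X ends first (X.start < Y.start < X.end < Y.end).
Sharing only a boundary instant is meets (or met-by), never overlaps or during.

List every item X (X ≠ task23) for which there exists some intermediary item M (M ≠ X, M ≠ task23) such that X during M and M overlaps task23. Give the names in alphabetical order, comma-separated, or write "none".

Target task23 = [06:15, 10:05].
Intermediaries M with M overlaps task23: task21.
Via task21 — items with X during task21: none.
Union: none.

none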